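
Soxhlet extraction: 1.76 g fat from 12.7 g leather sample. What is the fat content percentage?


13.9%


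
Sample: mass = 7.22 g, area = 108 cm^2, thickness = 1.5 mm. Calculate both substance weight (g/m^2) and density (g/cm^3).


SW = 7.22 / 108 x 10000 = 668.5 g/m^2
Volume = 108 x 1.5 / 10 = 16.20 cm^3
Density = 7.22 / 16.20 = 0.446 g/cm^3


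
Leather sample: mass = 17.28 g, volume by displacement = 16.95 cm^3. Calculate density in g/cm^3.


Density = mass / volume
Density = 17.28 / 16.95 = 1.019 g/cm^3


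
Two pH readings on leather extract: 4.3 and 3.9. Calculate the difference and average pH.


Difference = |4.3 - 3.9| = 0.4
Average = (4.3 + 3.9) / 2 = 4.10


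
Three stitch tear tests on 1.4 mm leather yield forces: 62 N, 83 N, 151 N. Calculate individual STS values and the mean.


STS1 = 44.3 N/mm
STS2 = 59.3 N/mm
STS3 = 107.9 N/mm
Mean = 70.5 N/mm


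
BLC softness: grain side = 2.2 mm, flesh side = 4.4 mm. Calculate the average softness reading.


Average = (2.2 + 4.4) / 2
Average = 3.30 mm


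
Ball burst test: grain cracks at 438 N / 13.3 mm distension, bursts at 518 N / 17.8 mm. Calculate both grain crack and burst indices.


Crack index = 32.9 N/mm
Burst index = 29.1 N/mm


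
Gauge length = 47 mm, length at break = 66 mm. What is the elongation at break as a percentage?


Extension = 66 - 47 = 19 mm
Elongation = 19 / 47 x 100 = 40.4%


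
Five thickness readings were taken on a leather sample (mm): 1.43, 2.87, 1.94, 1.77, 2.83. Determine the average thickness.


Sum = 1.43 + 2.87 + 1.94 + 1.77 + 2.83 = 10.84
Average = 10.84 / 5 = 2.17 mm


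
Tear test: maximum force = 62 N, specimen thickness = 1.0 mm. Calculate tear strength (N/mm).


62.0 N/mm

Tear strength = force / thickness
Tear = 62 / 1.0 = 62.0 N/mm


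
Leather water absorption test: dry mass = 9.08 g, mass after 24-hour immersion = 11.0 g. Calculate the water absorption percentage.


Water absorbed = 11.0 - 9.08 = 1.92 g
WA% = 1.92 / 9.08 x 100 = 21.1%


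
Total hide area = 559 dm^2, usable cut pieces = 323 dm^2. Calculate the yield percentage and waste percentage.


Yield = 323 / 559 x 100 = 57.8%
Waste = 559 - 323 = 236 dm^2
Waste% = 100 - 57.8 = 42.2%


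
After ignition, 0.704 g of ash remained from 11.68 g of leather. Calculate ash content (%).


Ash% = 0.704 / 11.68 x 100
Ash% = 6.03%


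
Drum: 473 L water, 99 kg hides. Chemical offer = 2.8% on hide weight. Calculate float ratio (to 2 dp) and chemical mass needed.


Float ratio = 4.78
Chemical needed = 2.772 kg

Float ratio = 473 / 99 = 4.78
Chemical = 99 x 2.8 / 100 = 2.772 kg


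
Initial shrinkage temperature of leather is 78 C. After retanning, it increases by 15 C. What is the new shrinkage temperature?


New Ts = 78 + 15 = 93 C


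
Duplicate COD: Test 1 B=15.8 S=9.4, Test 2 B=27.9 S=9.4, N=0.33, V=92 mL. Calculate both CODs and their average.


COD1 = (15.8 - 9.4) x 0.33 x 8000 / 92 = 183.7 mg/L
COD2 = (27.9 - 9.4) x 0.33 x 8000 / 92 = 530.9 mg/L
Average = (183.7 + 530.9) / 2 = 357.3 mg/L


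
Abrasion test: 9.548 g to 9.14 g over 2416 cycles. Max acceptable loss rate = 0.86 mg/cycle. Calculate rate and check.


Rate = 0.169 mg/cycle
Passes: Yes

Loss = 9.548 - 9.14 = 0.408 g
Rate = 0.408 g / 2416 cycles x 1000 = 0.169 mg/cycle
Max = 0.86 mg/cycle
Passes: Yes


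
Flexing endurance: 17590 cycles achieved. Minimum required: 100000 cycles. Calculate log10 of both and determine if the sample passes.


log10(17590) = 4.25
log10(100000) = 5.00
Passes: No


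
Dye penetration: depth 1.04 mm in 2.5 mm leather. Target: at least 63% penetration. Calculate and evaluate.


Penetration = 1.04 / 2.5 x 100 = 41.6%
Target: 63%
Meets target: No


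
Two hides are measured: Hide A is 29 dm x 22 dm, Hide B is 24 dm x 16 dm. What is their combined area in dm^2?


1022 dm^2


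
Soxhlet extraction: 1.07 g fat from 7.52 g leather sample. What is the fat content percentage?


Fat content = 1.07 / 7.52 x 100
Fat = 14.2%


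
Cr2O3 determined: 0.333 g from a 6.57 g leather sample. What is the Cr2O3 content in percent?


5.07%

Cr2O3% = 0.333 / 6.57 x 100
Cr2O3% = 5.07%


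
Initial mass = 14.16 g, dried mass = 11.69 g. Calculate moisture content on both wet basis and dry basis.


Moisture lost = 14.16 - 11.69 = 2.47 g
Wet basis MC = 2.47 / 14.16 x 100 = 17.4%
Dry basis MC = 2.47 / 11.69 x 100 = 21.1%


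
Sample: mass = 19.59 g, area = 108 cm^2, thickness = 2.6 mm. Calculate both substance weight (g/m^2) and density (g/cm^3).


SW = 19.59 / 108 x 10000 = 1813.9 g/m^2
Volume = 108 x 2.6 / 10 = 28.08 cm^3
Density = 19.59 / 28.08 = 0.698 g/cm^3


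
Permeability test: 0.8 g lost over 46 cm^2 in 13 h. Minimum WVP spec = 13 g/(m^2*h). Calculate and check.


WVP = 0.8 / (46 x 13) x 10000 = 13.38 g/(m^2*h)
Minimum: 13 g/(m^2*h)
Meets spec: Yes


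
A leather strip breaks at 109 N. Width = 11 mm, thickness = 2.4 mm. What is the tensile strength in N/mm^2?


Cross-sectional area = 11 x 2.4 = 26.4 mm^2
Tensile strength = 109 / 26.4 = 4.13 N/mm^2


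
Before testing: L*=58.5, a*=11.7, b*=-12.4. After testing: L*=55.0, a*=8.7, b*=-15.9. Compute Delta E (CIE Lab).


dL = 55.0 - 58.5 = -3.5
da = 8.7 - 11.7 = -3.0
db = -15.9 - (-12.4) = -3.5
dE = sqrt((-3.5)^2 + (-3.0)^2 + (-3.5)^2) = 5.79


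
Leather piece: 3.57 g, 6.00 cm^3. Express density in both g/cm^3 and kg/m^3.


Density = 3.57 / 6.00 = 0.595 g/cm^3
Convert: 0.595 x 1000 = 595 kg/m^3


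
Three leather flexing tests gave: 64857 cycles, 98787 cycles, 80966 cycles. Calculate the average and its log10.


Average = 81537 cycles
log10 = 4.91


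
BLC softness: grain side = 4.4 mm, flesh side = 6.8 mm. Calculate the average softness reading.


5.60 mm


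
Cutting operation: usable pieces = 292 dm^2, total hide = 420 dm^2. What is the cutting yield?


Yield = usable / total x 100
Yield = 292 / 420 x 100 = 69.5%


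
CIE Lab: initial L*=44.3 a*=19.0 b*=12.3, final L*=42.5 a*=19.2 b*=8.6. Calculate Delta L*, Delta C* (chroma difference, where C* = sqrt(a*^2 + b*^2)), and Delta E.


Delta L* = -1.8
Delta C* = -1.60
Delta E = 4.12

Delta L* = 42.5 - 44.3 = -1.8
C1* = sqrt((19.0)^2 + (12.3)^2) = 22.634
C2* = sqrt((19.2)^2 + (8.6)^2) = 21.038
Delta C* = 21.038 - 22.634 = -1.60
Delta E = sqrt((-1.8)^2 + (0.2)^2 + (-3.7)^2) = 4.12


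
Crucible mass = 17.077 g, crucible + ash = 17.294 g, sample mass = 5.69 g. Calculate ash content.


Ash mass = 0.217 g
Ash content = 3.81%


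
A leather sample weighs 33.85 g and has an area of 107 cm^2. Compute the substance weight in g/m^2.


Substance weight = mass / area x 10000
SW = 33.85 / 107 x 10000
SW = 3163.6 g/m^2


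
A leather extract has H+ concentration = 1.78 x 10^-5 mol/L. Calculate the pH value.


pH = 4.75

pH = -log10[H+]
pH = -log10(1.78 x 10^-5) = 4.75


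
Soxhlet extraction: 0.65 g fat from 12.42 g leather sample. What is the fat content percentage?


5.2%


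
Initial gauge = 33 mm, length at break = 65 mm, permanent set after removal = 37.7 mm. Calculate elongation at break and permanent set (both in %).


Elongation at break = 97.0%
Permanent set = 14.2%

Elongation at break = (65 - 33) / 33 x 100 = 97.0%
Permanent set = (37.7 - 33) / 33 x 100 = 14.2%


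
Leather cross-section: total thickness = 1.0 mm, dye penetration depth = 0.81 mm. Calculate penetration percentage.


Penetration% = 0.81 / 1.0 x 100
Penetration = 81.0%


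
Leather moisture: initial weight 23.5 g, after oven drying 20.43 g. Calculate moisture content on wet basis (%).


13.1%


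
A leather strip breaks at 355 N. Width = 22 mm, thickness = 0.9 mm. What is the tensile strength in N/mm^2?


Cross-sectional area = 22 x 0.9 = 19.8 mm^2
Tensile strength = 355 / 19.8 = 17.93 N/mm^2


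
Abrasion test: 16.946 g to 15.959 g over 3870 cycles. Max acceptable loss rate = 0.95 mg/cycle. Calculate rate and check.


Rate = 0.255 mg/cycle
Passes: Yes

Loss = 16.946 - 15.959 = 0.987 g
Rate = 0.987 g / 3870 cycles x 1000 = 0.255 mg/cycle
Max = 0.95 mg/cycle
Passes: Yes


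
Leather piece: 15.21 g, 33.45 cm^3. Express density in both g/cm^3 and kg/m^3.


Density = 15.21 / 33.45 = 0.455 g/cm^3
Convert: 0.455 x 1000 = 455 kg/m^3


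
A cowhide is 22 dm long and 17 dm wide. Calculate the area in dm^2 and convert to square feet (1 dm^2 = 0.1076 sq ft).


374 dm^2
40.24 sq ft

Area = 22 x 17 = 374 dm^2
Conversion: 374 x 0.1076 = 40.24 sq ft


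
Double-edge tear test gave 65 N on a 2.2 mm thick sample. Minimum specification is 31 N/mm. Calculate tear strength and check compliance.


Tear strength = 29.5 N/mm
Compliant: No


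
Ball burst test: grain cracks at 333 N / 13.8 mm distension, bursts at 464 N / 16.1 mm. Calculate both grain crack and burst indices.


Crack index = 333 / 13.8 = 24.1 N/mm
Burst index = 464 / 16.1 = 28.8 N/mm


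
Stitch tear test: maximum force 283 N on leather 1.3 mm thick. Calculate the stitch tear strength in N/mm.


Stitch tear strength = force / thickness
STS = 283 / 1.3 = 217.7 N/mm


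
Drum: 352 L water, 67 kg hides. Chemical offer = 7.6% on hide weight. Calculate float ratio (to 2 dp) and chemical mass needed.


Float ratio = 352 / 67 = 5.25
Chemical = 67 x 7.6 / 100 = 5.092 kg


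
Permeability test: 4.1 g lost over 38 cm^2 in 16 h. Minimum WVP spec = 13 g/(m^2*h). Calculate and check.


WVP = 67.43 g/(m^2*h)
Meets specification: Yes


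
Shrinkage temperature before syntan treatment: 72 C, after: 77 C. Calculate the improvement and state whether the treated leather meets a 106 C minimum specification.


Improvement = 77 - 72 = 5 C
Spec check: 77 C >= 106 C? No


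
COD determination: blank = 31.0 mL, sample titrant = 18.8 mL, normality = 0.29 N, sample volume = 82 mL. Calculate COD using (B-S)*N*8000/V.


COD = (31.0 - 18.8) x 0.29 x 8000 / 82
COD = 12.2 x 0.29 x 8000 / 82
COD = 345.2 mg/L


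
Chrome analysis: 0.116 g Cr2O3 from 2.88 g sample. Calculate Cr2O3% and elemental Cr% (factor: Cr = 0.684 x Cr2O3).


Cr2O3 = 4.03%
Cr = 2.76%


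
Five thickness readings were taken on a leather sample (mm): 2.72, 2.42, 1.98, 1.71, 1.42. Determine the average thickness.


Sum = 2.72 + 2.42 + 1.98 + 1.71 + 1.42 = 10.25
Average = 10.25 / 5 = 2.05 mm


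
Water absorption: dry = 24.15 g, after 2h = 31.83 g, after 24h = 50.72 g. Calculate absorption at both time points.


WA (2h) = (31.83 - 24.15) / 24.15 x 100 = 31.8%
WA (24h) = (50.72 - 24.15) / 24.15 x 100 = 110.0%


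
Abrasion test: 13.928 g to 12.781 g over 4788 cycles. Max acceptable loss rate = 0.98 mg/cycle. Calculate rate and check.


Loss = 13.928 - 12.781 = 1.147 g
Rate = 1.147 g / 4788 cycles x 1000 = 0.240 mg/cycle
Max = 0.98 mg/cycle
Passes: Yes


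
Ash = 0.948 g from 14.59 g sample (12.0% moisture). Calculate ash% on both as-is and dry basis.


As-is ash = 6.50%
Dry-basis ash = 7.38%

As-is ash% = 0.948 / 14.59 x 100 = 6.50%
Dry mass = 14.59 x (100 - 12.0) / 100 = 12.8392 g
Dry-basis ash% = 0.948 / 12.8392 x 100 = 7.38%


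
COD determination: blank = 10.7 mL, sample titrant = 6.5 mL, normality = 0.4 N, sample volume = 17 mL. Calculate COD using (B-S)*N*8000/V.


790.6 mg/L


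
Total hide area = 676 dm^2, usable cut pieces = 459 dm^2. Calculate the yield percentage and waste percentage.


Yield = 459 / 676 x 100 = 67.9%
Waste = 676 - 459 = 217 dm^2
Waste% = 100 - 67.9 = 32.1%


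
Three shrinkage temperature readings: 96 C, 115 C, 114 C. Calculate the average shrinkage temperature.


108.3 C

Average = (96 + 115 + 114) / 3
Average = 325 / 3 = 108.3 C


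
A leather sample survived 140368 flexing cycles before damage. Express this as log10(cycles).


5.15

log10(140368) = 5.15


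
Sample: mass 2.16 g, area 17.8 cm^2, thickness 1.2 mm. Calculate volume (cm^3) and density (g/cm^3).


Thickness in cm = 1.2 / 10 = 0.12 cm
Volume = 17.8 x 0.12 = 2.136 cm^3
Density = 2.16 / 2.136 = 1.011 g/cm^3


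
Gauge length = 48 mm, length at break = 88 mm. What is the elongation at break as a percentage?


83.3%


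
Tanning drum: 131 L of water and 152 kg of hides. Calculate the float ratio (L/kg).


Float ratio = water / hide weight
Ratio = 131 / 152 = 0.9


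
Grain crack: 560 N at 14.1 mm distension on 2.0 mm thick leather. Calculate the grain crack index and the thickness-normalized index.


Crack index = 560 / 14.1 = 39.7 N/mm
Normalized = 39.7 / 2.0 = 19.9 N/mm per mm


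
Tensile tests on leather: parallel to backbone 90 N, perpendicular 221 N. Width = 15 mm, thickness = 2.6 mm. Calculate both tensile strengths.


Parallel = 2.31 N/mm^2
Perpendicular = 5.67 N/mm^2

Area = 15 x 2.6 = 39.0 mm^2
TS (parallel) = 90 / 39.0 = 2.31 N/mm^2
TS (perpendicular) = 221 / 39.0 = 5.67 N/mm^2


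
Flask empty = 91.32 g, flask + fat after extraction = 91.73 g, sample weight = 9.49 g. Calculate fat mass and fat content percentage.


Fat mass = 0.41 g
Fat content = 4.3%


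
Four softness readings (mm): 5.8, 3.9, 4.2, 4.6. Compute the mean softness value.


Sum = 5.8 + 3.9 + 4.2 + 4.6
Mean = 18.5 / 4 = 4.63 mm


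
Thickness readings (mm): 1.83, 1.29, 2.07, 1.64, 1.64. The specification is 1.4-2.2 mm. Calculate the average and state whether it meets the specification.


Average = 1.69 mm
Within specification: Yes


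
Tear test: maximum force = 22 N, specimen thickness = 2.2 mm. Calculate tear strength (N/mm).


Tear strength = force / thickness
Tear = 22 / 2.2 = 10.0 N/mm


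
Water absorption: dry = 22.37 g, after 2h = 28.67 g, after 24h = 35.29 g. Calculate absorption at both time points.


WA (2h) = (28.67 - 22.37) / 22.37 x 100 = 28.2%
WA (24h) = (35.29 - 22.37) / 22.37 x 100 = 57.8%


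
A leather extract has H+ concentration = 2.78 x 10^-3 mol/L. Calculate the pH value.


pH = 2.56

pH = -log10[H+]
pH = -log10(2.78 x 10^-3) = 2.56


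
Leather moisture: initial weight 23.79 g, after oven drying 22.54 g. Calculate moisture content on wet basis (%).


5.3%


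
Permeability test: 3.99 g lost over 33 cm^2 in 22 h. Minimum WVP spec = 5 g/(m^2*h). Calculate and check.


WVP = 54.96 g/(m^2*h)
Meets specification: Yes

WVP = 3.99 / (33 x 22) x 10000 = 54.96 g/(m^2*h)
Minimum: 5 g/(m^2*h)
Meets spec: Yes


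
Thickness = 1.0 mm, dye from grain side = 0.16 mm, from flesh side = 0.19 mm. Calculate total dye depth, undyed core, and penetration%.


Total dyed = 0.16 + 0.19 = 0.35 mm
Undyed core = 1.0 - 0.35 = 0.65 mm
Penetration = 0.35 / 1.0 x 100 = 35.0%


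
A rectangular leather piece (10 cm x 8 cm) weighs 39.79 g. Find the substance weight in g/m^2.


Area = 10 x 8 = 80 cm^2
SW = 39.79 / 80 x 10000 = 4973.8 g/m^2


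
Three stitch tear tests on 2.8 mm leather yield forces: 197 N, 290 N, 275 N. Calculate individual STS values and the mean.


STS1 = 70.4 N/mm
STS2 = 103.6 N/mm
STS3 = 98.2 N/mm
Mean = 90.7 N/mm

STS1 = 197 / 2.8 = 70.4 N/mm
STS2 = 290 / 2.8 = 103.6 N/mm
STS3 = 275 / 2.8 = 98.2 N/mm
Mean = (70.4 + 103.6 + 98.2) / 3 = 90.7 N/mm


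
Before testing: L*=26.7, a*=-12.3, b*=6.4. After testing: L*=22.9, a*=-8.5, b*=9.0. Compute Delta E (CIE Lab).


Delta E = 5.97

dL = 22.9 - 26.7 = -3.8
da = -8.5 - (-12.3) = 3.8
db = 9.0 - 6.4 = 2.6
dE = sqrt((-3.8)^2 + (3.8)^2 + (2.6)^2) = 5.97


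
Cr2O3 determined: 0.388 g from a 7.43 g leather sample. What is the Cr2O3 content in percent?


Cr2O3% = 0.388 / 7.43 x 100
Cr2O3% = 5.22%


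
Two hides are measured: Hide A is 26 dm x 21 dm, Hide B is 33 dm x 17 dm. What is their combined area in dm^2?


1107 dm^2

Hide A area = 26 x 21 = 546 dm^2
Hide B area = 33 x 17 = 561 dm^2
Total = 546 + 561 = 1107 dm^2


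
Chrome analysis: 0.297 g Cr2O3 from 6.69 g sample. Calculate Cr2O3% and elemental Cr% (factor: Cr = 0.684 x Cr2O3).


Cr2O3% = 0.297 / 6.69 x 100 = 4.44%
Cr% = 4.44 x 0.684 = 3.04%


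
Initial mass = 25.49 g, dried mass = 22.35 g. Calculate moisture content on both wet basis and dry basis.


Moisture lost = 25.49 - 22.35 = 3.14 g
Wet basis MC = 3.14 / 25.49 x 100 = 12.3%
Dry basis MC = 3.14 / 22.35 x 100 = 14.0%


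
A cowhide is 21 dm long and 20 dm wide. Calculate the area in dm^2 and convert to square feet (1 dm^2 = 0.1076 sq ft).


Area = 21 x 20 = 420 dm^2
Conversion: 420 x 0.1076 = 45.19 sq ft


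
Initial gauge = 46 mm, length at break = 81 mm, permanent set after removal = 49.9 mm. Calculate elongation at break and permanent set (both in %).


Elongation at break = (81 - 46) / 46 x 100 = 76.1%
Permanent set = (49.9 - 46) / 46 x 100 = 8.5%


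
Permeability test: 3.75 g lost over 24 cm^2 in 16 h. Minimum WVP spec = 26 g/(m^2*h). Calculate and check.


WVP = 3.75 / (24 x 16) x 10000 = 97.66 g/(m^2*h)
Minimum: 26 g/(m^2*h)
Meets spec: Yes


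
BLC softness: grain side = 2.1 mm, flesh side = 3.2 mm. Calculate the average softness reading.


2.65 mm


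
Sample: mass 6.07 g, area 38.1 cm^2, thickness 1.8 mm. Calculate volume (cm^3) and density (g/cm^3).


Thickness in cm = 1.8 / 10 = 0.18 cm
Volume = 38.1 x 0.18 = 6.858 cm^3
Density = 6.07 / 6.858 = 0.885 g/cm^3


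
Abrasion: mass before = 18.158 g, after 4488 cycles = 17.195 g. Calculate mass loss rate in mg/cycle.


0.215 mg/cycle


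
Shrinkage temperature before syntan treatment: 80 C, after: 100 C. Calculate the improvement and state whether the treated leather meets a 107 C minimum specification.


Improvement = 100 - 80 = 20 C
Spec check: 100 C >= 107 C? No


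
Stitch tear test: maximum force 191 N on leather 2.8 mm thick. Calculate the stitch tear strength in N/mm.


68.2 N/mm

Stitch tear strength = force / thickness
STS = 191 / 2.8 = 68.2 N/mm


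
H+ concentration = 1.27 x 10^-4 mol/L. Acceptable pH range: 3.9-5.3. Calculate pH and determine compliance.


pH = -log10(1.27 x 10^-4) = 3.90
Range: 3.9 to 5.3
Compliant: Yes


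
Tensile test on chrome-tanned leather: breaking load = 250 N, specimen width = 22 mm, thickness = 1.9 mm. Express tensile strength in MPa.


Cross-section = 22 x 1.9 = 41.8 mm^2
TS = 250 / 41.8 = 5.98 MPa
(1 N/mm^2 = 1 MPa)


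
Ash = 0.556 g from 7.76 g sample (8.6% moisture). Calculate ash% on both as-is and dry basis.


As-is ash% = 0.556 / 7.76 x 100 = 7.16%
Dry mass = 7.76 x (100 - 8.6) / 100 = 7.09264 g
Dry-basis ash% = 0.556 / 7.09264 x 100 = 7.84%


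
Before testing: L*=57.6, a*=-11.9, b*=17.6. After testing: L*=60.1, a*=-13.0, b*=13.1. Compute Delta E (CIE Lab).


dL = 60.1 - 57.6 = 2.5
da = -13.0 - (-11.9) = -1.1
db = 13.1 - 17.6 = -4.5
dE = sqrt((2.5)^2 + (-1.1)^2 + (-4.5)^2) = 5.26


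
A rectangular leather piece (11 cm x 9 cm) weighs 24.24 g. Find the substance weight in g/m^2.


2448.5 g/m^2

Area = 11 x 9 = 99 cm^2
SW = 24.24 / 99 x 10000 = 2448.5 g/m^2


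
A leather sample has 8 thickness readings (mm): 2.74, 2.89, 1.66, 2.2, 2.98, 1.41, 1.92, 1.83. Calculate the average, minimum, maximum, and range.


Sum = 17.63
Average = 17.63 / 8 = 2.20 mm
Minimum = 1.41 mm
Maximum = 2.98 mm
Range = 2.98 - 1.41 = 1.57 mm


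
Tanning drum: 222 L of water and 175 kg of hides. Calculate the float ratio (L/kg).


1.3


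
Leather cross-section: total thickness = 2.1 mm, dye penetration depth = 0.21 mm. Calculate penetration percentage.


10.0%


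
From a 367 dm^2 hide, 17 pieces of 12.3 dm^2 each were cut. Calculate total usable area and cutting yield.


Total usable = 17 x 12.3 = 209.1 dm^2
Yield = 209.1 / 367 x 100 = 57.0%


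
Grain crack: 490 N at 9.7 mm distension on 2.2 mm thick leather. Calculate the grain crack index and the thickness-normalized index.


Crack index = 490 / 9.7 = 50.5 N/mm
Normalized = 50.5 / 2.2 = 23.0 N/mm per mm


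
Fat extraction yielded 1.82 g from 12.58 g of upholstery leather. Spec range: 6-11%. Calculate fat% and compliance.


Fat content = 14.5%
Compliant: No


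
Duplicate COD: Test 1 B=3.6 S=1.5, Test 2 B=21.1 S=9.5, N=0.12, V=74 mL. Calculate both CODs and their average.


COD1 = (3.6 - 1.5) x 0.12 x 8000 / 74 = 27.2 mg/L
COD2 = (21.1 - 9.5) x 0.12 x 8000 / 74 = 150.5 mg/L
Average = (27.2 + 150.5) / 2 = 88.9 mg/L


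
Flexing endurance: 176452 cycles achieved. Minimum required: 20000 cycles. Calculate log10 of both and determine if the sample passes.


log10(176452) = 5.25
log10(20000) = 4.30
Passes: Yes


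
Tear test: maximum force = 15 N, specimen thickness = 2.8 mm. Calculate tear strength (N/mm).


Tear strength = force / thickness
Tear = 15 / 2.8 = 5.4 N/mm


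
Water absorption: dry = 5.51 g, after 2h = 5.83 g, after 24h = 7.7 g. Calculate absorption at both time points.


WA (2h) = (5.83 - 5.51) / 5.51 x 100 = 5.8%
WA (24h) = (7.7 - 5.51) / 5.51 x 100 = 39.7%


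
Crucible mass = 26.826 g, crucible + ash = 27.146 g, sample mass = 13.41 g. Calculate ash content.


Ash mass = 27.146 - 26.826 = 0.320 g
Ash% = 0.320 / 13.41 x 100 = 2.39%


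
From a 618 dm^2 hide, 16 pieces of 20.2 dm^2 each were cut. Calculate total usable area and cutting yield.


Total usable = 16 x 20.2 = 323.2 dm^2
Yield = 323.2 / 618 x 100 = 52.3%


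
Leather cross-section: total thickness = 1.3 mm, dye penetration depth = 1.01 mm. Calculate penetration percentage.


Penetration% = 1.01 / 1.3 x 100
Penetration = 77.7%


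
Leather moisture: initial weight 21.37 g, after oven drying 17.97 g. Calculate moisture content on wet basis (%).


15.9%


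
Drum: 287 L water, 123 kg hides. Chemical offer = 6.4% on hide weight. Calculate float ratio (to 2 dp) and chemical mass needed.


Float ratio = 287 / 123 = 2.33
Chemical = 123 x 6.4 / 100 = 7.872 kg


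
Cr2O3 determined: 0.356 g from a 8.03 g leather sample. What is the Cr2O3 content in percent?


Cr2O3% = 0.356 / 8.03 x 100
Cr2O3% = 4.43%


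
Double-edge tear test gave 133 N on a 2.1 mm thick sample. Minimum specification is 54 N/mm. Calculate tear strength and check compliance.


Tear strength = 133 / 2.1 = 63.3 N/mm
Required minimum = 54 N/mm
Compliant: Yes


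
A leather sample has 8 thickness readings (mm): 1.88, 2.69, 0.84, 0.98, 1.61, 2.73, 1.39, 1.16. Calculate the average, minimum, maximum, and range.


Sum = 13.28
Average = 13.28 / 8 = 1.66 mm
Minimum = 0.84 mm
Maximum = 2.73 mm
Range = 2.73 - 0.84 = 1.89 mm


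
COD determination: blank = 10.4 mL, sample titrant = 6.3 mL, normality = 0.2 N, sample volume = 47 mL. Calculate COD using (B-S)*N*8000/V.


139.6 mg/L

COD = (10.4 - 6.3) x 0.2 x 8000 / 47
COD = 4.1 x 0.2 x 8000 / 47
COD = 139.6 mg/L


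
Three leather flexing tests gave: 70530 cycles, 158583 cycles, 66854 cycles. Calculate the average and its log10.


Average = 98656 cycles
log10 = 4.99


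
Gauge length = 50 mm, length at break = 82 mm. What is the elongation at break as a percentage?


Extension = 82 - 50 = 32 mm
Elongation = 32 / 50 x 100 = 64.0%


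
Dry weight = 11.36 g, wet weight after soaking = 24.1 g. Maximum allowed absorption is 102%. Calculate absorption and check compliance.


Absorption = 112.1%
Compliant: No


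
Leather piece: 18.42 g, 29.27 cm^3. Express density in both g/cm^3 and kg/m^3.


Density = 18.42 / 29.27 = 0.629 g/cm^3
Convert: 0.629 x 1000 = 629 kg/m^3


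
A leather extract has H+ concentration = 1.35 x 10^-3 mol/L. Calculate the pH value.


pH = 2.87


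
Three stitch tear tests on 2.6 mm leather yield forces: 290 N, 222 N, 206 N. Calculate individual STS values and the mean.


STS1 = 111.5 N/mm
STS2 = 85.4 N/mm
STS3 = 79.2 N/mm
Mean = 92.0 N/mm


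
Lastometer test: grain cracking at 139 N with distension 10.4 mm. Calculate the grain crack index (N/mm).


13.4 N/mm


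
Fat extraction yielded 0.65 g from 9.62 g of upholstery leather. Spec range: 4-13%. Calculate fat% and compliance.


Fat content = 6.8%
Compliant: Yes

Fat% = 0.65 / 9.62 x 100 = 6.8%
Spec range: 4-13%
Compliant: Yes


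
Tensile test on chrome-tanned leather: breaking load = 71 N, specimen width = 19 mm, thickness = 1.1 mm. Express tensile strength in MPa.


3.40 MPa

Cross-section = 19 x 1.1 = 20.9 mm^2
TS = 71 / 20.9 = 3.40 MPa
(1 N/mm^2 = 1 MPa)


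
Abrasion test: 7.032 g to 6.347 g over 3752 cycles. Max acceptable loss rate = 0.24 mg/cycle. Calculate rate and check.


Loss = 7.032 - 6.347 = 0.685 g
Rate = 0.685 g / 3752 cycles x 1000 = 0.183 mg/cycle
Max = 0.24 mg/cycle
Passes: Yes


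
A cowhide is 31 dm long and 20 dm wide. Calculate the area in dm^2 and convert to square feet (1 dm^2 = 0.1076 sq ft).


Area = 31 x 20 = 620 dm^2
Conversion: 620 x 0.1076 = 66.71 sq ft


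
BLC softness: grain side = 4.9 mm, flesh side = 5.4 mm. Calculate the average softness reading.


Average = (4.9 + 5.4) / 2
Average = 5.15 mm


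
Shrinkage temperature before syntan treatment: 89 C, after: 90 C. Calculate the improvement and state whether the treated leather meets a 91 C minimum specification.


Improvement = 1 C
Meets 91 C spec: No

Improvement = 90 - 89 = 1 C
Spec check: 90 C >= 91 C? No


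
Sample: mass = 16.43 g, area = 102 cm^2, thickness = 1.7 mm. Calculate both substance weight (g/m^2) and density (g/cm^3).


SW = 16.43 / 102 x 10000 = 1610.8 g/m^2
Volume = 102 x 1.7 / 10 = 17.34 cm^3
Density = 16.43 / 17.34 = 0.948 g/cm^3


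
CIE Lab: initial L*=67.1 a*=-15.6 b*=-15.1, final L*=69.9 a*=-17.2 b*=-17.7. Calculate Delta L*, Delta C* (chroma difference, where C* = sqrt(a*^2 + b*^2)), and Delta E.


Delta L* = 2.8
Delta C* = 2.97
Delta E = 4.14

Delta L* = 69.9 - 67.1 = 2.8
C1* = sqrt((-15.6)^2 + (-15.1)^2) = 21.711
C2* = sqrt((-17.2)^2 + (-17.7)^2) = 24.681
Delta C* = 24.681 - 21.711 = 2.97
Delta E = sqrt((2.8)^2 + (-1.6)^2 + (-2.6)^2) = 4.14


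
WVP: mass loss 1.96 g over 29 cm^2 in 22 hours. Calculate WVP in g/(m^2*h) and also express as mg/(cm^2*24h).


WVP = 1.96 / (29 x 22) x 10000 = 30.72 g/(m^2*h)
Mass loss in mg = 1.96 x 1000 = 1960 mg
Per cm^2 per 24h in mg: 1960 x 24 / (29 x 22) = 47040 / 638 = 73.73 mg/(cm^2*24h)


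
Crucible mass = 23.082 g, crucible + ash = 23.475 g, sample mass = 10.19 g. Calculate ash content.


Ash mass = 23.475 - 23.082 = 0.393 g
Ash% = 0.393 / 10.19 x 100 = 3.86%


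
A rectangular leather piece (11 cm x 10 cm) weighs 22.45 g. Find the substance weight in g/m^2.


Area = 11 x 10 = 110 cm^2
SW = 22.45 / 110 x 10000 = 2040.9 g/m^2


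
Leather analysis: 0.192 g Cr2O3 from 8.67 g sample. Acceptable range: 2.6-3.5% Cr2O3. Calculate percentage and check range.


Cr2O3% = 0.192 / 8.67 x 100 = 2.21%
Acceptable range: 2.6 to 3.5%
Within range: No


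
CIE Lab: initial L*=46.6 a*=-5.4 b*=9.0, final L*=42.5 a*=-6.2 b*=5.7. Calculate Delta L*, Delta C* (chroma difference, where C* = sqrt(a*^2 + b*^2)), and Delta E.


Delta L* = 42.5 - 46.6 = -4.1
C1* = sqrt((-5.4)^2 + (9.0)^2) = 10.496
C2* = sqrt((-6.2)^2 + (5.7)^2) = 8.422
Delta C* = 8.422 - 10.496 = -2.07
Delta E = sqrt((-4.1)^2 + (-0.8)^2 + (-3.3)^2) = 5.32


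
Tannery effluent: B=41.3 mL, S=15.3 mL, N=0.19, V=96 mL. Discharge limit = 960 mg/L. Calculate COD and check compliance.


COD = (41.3 - 15.3) x 0.19 x 8000 / 96 = 411.7 mg/L
Limit: 960 mg/L
Compliant: Yes


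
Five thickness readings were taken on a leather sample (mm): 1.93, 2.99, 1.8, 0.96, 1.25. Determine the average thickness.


1.79 mm

Sum = 1.93 + 2.99 + 1.8 + 0.96 + 1.25 = 8.93
Average = 8.93 / 5 = 1.79 mm


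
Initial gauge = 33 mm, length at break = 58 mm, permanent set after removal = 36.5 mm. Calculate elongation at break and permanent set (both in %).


Elongation at break = 75.8%
Permanent set = 10.6%


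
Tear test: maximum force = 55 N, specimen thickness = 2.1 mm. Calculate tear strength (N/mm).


26.2 N/mm


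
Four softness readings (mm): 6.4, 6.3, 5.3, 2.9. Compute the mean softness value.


5.23 mm


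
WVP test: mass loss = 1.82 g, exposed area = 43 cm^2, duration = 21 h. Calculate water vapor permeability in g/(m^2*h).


WVP = mass_loss / (area x time) x 10000
WVP = 1.82 / (43 x 21) x 10000
WVP = 1.82 / 903 x 10000 = 20.16 g/(m^2*h)


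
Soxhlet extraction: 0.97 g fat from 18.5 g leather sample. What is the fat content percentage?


5.2%


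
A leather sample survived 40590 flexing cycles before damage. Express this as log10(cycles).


log10(40590) = 4.61


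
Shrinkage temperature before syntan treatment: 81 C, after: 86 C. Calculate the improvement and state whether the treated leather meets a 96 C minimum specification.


Improvement = 5 C
Meets 96 C spec: No

Improvement = 86 - 81 = 5 C
Spec check: 86 C >= 96 C? No


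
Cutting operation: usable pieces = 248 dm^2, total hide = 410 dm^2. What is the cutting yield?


60.5%

Yield = usable / total x 100
Yield = 248 / 410 x 100 = 60.5%


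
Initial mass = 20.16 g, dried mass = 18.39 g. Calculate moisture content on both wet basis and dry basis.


Wet basis = 8.8%
Dry basis = 9.6%

Moisture lost = 20.16 - 18.39 = 1.77 g
Wet basis MC = 1.77 / 20.16 x 100 = 8.8%
Dry basis MC = 1.77 / 18.39 x 100 = 9.6%


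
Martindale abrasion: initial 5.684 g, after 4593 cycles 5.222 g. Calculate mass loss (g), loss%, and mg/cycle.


Mass loss = 0.462 g
Loss = 8.13%
Rate = 0.101 mg/cycle


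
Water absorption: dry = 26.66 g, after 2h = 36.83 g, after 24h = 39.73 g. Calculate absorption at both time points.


WA (2h) = (36.83 - 26.66) / 26.66 x 100 = 38.1%
WA (24h) = (39.73 - 26.66) / 26.66 x 100 = 49.0%


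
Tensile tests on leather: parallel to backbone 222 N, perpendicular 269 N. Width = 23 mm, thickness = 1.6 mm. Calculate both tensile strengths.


Area = 23 x 1.6 = 36.8 mm^2
TS (parallel) = 222 / 36.8 = 6.03 N/mm^2
TS (perpendicular) = 269 / 36.8 = 7.31 N/mm^2


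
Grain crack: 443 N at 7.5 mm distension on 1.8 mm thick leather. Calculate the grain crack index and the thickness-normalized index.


Crack index = 443 / 7.5 = 59.1 N/mm
Normalized = 59.1 / 1.8 = 32.8 N/mm per mm


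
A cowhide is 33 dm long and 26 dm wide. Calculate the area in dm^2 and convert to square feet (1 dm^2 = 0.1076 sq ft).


Area = 33 x 26 = 858 dm^2
Conversion: 858 x 0.1076 = 92.32 sq ft


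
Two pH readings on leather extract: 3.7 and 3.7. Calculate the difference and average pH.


Difference = |3.7 - 3.7| = 0.0
Average = (3.7 + 3.7) / 2 = 3.70


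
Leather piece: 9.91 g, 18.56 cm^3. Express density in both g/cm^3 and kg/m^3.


0.534 g/cm^3
534 kg/m^3

Density = 9.91 / 18.56 = 0.534 g/cm^3
Convert: 0.534 x 1000 = 534 kg/m^3


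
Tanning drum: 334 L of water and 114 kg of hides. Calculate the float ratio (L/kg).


2.9

Float ratio = water / hide weight
Ratio = 334 / 114 = 2.9


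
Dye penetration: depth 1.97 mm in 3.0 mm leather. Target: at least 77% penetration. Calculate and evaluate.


Penetration = 1.97 / 3.0 x 100 = 65.7%
Target: 77%
Meets target: No


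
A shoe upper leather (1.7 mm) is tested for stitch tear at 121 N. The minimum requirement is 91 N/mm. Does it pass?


STS = 71.2 N/mm
Passes: No

STS = 121 / 1.7 = 71.2 N/mm
Minimum required: 91 N/mm
Passes: No


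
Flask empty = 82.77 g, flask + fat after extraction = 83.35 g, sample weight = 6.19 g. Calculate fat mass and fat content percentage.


Fat mass = 83.35 - 82.77 = 0.58 g
Fat% = 0.58 / 6.19 x 100 = 9.4%


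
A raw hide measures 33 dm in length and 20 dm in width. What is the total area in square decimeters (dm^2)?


660 dm^2

Area = length x width
Area = 33 x 20 = 660 dm^2


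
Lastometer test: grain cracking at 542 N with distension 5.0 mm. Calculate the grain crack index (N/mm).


108.4 N/mm


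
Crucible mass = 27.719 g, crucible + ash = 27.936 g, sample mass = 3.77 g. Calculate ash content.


Ash mass = 27.936 - 27.719 = 0.217 g
Ash% = 0.217 / 3.77 x 100 = 5.76%


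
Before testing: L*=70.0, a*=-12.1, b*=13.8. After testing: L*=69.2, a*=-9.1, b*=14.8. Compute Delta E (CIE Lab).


Delta E = 3.26

dL = 69.2 - 70.0 = -0.8
da = -9.1 - (-12.1) = 3.0
db = 14.8 - 13.8 = 1.0
dE = sqrt((-0.8)^2 + (3.0)^2 + (1.0)^2) = 3.26


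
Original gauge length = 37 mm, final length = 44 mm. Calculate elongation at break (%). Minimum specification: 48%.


Extension = 44 - 37 = 7 mm
Elongation = 7 / 37 x 100 = 18.9%
Minimum required: 48%
Meets specification: No


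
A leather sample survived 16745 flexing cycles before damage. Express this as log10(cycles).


log10(16745) = 4.22


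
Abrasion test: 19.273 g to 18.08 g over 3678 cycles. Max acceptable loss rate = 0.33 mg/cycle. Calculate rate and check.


Rate = 0.324 mg/cycle
Passes: Yes

Loss = 19.273 - 18.08 = 1.193 g
Rate = 1.193 g / 3678 cycles x 1000 = 0.324 mg/cycle
Max = 0.33 mg/cycle
Passes: Yes


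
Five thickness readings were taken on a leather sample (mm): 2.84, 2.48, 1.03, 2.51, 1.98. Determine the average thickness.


Sum = 2.84 + 2.48 + 1.03 + 2.51 + 1.98 = 10.84
Average = 10.84 / 5 = 2.17 mm


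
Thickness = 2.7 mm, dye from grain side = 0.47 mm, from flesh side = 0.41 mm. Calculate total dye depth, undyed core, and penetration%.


Total dyed = 0.88 mm
Undyed core = 1.82 mm
Penetration = 32.6%


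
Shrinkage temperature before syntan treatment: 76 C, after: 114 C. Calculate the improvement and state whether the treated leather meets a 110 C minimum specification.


Improvement = 114 - 76 = 38 C
Spec check: 114 C >= 110 C? Yes


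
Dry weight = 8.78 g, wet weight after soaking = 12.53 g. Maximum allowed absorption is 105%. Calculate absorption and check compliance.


WA = (12.53 - 8.78) / 8.78 x 100 = 42.7%
Maximum allowed: 105%
Compliant: Yes


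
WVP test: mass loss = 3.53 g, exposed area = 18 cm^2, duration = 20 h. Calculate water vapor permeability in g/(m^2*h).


98.06 g/(m^2*h)

WVP = mass_loss / (area x time) x 10000
WVP = 3.53 / (18 x 20) x 10000
WVP = 3.53 / 360 x 10000 = 98.06 g/(m^2*h)


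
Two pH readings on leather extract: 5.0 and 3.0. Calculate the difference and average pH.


Difference = 2.0
Average pH = 4.00


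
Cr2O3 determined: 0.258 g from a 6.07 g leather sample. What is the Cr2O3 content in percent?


Cr2O3% = 0.258 / 6.07 x 100
Cr2O3% = 4.25%


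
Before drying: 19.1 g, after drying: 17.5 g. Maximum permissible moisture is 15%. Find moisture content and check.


Moisture content = 8.4%
Acceptable: Yes


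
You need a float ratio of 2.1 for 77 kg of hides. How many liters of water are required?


Water = hide weight x target ratio
Water = 77 x 2.1 = 161.7 L


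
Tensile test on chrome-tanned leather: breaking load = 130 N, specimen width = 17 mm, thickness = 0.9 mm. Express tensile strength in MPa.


Cross-section = 17 x 0.9 = 15.3 mm^2
TS = 130 / 15.3 = 8.50 MPa
(1 N/mm^2 = 1 MPa)


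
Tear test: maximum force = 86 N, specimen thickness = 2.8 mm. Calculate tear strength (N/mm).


Tear strength = force / thickness
Tear = 86 / 2.8 = 30.7 N/mm


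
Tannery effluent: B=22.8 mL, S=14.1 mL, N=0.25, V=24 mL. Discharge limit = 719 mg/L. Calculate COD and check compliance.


COD = 725.0 mg/L
Compliant: No


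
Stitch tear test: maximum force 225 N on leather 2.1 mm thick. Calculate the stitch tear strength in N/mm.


107.1 N/mm


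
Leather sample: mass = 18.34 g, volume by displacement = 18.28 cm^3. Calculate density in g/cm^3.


Density = mass / volume
Density = 18.34 / 18.28 = 1.003 g/cm^3


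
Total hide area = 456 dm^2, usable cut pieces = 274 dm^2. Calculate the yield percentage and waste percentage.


Yield = 60.1%
Waste = 39.9%

Yield = 274 / 456 x 100 = 60.1%
Waste = 456 - 274 = 182 dm^2
Waste% = 100 - 60.1 = 39.9%


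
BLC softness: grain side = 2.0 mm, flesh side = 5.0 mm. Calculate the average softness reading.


3.50 mm

Average = (2.0 + 5.0) / 2
Average = 3.50 mm


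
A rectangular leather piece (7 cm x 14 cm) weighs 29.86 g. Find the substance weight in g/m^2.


Area = 7 x 14 = 98 cm^2
SW = 29.86 / 98 x 10000 = 3046.9 g/m^2


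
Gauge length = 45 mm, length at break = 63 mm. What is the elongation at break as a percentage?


Extension = 63 - 45 = 18 mm
Elongation = 18 / 45 x 100 = 40.0%


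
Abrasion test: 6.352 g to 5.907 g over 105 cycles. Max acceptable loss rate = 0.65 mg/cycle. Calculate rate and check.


Loss = 6.352 - 5.907 = 0.445 g
Rate = 0.445 g / 105 cycles x 1000 = 4.238 mg/cycle
Max = 0.65 mg/cycle
Passes: No


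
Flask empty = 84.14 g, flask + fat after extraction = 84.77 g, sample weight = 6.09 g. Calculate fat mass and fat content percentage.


Fat mass = 84.77 - 84.14 = 0.63 g
Fat% = 0.63 / 6.09 x 100 = 10.3%


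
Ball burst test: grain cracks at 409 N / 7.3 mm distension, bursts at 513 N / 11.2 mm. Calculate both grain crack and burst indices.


Crack index = 409 / 7.3 = 56.0 N/mm
Burst index = 513 / 11.2 = 45.8 N/mm


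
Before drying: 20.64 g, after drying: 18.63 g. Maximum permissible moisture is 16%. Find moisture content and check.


MC = (20.64 - 18.63) / 20.64 x 100 = 9.7%
Maximum: 16%
Acceptable: Yes


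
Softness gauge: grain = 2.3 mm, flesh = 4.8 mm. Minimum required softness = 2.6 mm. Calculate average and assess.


Average = (2.3 + 4.8) / 2 = 3.55 mm
Minimum = 2.6 mm
Meets requirement: Yes


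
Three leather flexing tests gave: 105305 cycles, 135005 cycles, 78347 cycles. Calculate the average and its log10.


Average = 106219 cycles
log10 = 5.03


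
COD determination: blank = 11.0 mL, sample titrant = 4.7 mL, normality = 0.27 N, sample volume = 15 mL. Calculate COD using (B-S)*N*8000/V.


907.2 mg/L


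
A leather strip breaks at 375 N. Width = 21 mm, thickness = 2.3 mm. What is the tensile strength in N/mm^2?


Cross-sectional area = 21 x 2.3 = 48.3 mm^2
Tensile strength = 375 / 48.3 = 7.76 N/mm^2


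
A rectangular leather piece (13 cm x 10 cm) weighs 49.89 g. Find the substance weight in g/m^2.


Area = 13 x 10 = 130 cm^2
SW = 49.89 / 130 x 10000 = 3837.7 g/m^2


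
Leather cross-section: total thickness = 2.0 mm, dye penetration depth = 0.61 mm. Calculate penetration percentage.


Penetration% = 0.61 / 2.0 x 100
Penetration = 30.5%


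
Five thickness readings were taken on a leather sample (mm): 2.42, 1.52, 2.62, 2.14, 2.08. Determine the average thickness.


2.16 mm

Sum = 2.42 + 1.52 + 2.62 + 2.14 + 2.08 = 10.78
Average = 10.78 / 5 = 2.16 mm


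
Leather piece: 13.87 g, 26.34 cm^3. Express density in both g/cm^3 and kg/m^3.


0.527 g/cm^3
527 kg/m^3


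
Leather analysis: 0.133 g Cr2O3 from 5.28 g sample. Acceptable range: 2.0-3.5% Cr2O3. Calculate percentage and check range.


Cr2O3% = 0.133 / 5.28 x 100 = 2.52%
Acceptable range: 2.0 to 3.5%
Within range: Yes


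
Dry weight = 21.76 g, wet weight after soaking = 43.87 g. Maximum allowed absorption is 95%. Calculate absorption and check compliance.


WA = (43.87 - 21.76) / 21.76 x 100 = 101.6%
Maximum allowed: 95%
Compliant: No


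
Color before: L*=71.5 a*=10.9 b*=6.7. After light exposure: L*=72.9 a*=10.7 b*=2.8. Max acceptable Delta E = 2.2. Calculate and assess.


Delta E = 4.15
Passes: No

dL = 1.4, da = -0.2, db = -3.9
dE = sqrt((1.4)^2 + (-0.2)^2 + (-3.9)^2) = 4.15
Max = 2.2
Passes: No


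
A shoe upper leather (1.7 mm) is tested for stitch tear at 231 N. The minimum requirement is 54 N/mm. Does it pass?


STS = 135.9 N/mm
Passes: Yes

STS = 231 / 1.7 = 135.9 N/mm
Minimum required: 54 N/mm
Passes: Yes


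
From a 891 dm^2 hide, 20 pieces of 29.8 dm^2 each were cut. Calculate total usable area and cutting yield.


Total usable = 20 x 29.8 = 596.0 dm^2
Yield = 596.0 / 891 x 100 = 66.9%


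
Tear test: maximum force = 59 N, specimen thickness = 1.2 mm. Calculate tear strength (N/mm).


Tear strength = force / thickness
Tear = 59 / 1.2 = 49.2 N/mm
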